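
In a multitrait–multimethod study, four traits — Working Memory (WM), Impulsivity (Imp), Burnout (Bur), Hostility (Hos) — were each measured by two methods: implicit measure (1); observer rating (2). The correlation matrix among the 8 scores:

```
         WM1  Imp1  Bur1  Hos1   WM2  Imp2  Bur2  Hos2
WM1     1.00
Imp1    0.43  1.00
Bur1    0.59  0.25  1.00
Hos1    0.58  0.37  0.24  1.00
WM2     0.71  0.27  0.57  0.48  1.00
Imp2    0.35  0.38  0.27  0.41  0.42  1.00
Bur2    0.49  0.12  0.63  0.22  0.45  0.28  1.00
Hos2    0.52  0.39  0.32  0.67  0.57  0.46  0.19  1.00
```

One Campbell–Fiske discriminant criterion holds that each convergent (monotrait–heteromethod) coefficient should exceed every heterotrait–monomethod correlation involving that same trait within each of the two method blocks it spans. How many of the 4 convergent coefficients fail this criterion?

1

Each convergent coefficient versus the relevant comparison correlations:
WM (methods 1·2): 0.71 vs {0.43, 0.42, 0.59, 0.45, 0.58, 0.57} → pass.
Imp (methods 1·2): 0.38 vs {0.43, 0.42, 0.25, 0.28, 0.37, 0.46} → fail.
Bur (methods 1·2): 0.63 vs {0.59, 0.45, 0.25, 0.28, 0.24, 0.19} → pass.
Hos (methods 1·2): 0.67 vs {0.58, 0.57, 0.37, 0.46, 0.24, 0.19} → pass.
1 of 4 fail.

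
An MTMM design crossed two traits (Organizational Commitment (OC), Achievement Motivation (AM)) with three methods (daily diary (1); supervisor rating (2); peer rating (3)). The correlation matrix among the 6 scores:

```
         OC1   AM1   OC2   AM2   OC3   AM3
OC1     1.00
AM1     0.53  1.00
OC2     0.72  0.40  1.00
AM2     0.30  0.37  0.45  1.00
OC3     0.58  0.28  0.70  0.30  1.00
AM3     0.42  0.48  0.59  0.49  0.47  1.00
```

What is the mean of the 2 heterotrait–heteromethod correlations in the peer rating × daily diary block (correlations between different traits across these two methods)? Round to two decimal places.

HTHM values (method 3 × method 1): 0.28, 0.42; mean = 0.70/2 = 0.35.

0.35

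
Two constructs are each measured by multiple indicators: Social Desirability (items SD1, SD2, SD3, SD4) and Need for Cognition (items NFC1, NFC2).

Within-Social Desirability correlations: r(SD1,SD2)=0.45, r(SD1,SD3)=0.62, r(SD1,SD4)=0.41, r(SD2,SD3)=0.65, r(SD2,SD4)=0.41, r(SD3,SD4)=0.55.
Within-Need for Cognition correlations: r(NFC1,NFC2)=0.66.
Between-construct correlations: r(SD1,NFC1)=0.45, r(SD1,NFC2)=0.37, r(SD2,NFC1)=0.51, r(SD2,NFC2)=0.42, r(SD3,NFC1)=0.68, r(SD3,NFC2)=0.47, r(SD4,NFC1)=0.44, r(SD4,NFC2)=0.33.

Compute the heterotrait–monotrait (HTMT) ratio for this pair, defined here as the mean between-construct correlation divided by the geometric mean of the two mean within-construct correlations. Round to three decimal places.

Between-construct mean = 3.67/8 = 0.4588.
Mean within-SD = 3.09/6 = 0.5150; mean within-NFC = 0.66/1 = 0.6600.
Geometric mean = √(0.5150 × 0.6600) = 0.5830.
HTMT = 0.4588 / 0.5830 = 0.787.

0.787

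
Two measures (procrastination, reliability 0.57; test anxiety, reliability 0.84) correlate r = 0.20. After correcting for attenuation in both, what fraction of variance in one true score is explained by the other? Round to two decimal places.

0.08

Disattenuated r = 0.20 / √(0.57 × 0.84) = 0.20 / 0.6920 = 0.2890.
Shared true-score variance = 0.2890² = 0.0835 ≈ 0.08.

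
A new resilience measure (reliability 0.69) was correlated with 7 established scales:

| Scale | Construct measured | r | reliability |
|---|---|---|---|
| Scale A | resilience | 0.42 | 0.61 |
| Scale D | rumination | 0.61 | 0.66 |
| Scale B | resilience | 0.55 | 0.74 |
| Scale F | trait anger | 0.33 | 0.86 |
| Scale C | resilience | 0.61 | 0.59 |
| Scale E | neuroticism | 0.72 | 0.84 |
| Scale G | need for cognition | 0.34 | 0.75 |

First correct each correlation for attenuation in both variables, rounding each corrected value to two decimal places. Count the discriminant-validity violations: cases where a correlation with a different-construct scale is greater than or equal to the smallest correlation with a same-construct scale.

2

Disattenuated r (r / √(r_scale · r_new)):
  Scale A (conv): 0.42 / √(0.61·0.69) = 0.65
  Scale D (disc): 0.61 / √(0.66·0.69) = 0.90
  Scale B (conv): 0.55 / √(0.74·0.69) = 0.77
  Scale F (disc): 0.33 / √(0.86·0.69) = 0.43
  Scale C (conv): 0.61 / √(0.59·0.69) = 0.96
  Scale E (disc): 0.72 / √(0.84·0.69) = 0.95
  Scale G (disc): 0.34 / √(0.75·0.69) = 0.47
Smallest convergent = 0.65. Discriminant values: 0.90, 0.43, 0.95, 0.47; count ≥ 0.65 → 2.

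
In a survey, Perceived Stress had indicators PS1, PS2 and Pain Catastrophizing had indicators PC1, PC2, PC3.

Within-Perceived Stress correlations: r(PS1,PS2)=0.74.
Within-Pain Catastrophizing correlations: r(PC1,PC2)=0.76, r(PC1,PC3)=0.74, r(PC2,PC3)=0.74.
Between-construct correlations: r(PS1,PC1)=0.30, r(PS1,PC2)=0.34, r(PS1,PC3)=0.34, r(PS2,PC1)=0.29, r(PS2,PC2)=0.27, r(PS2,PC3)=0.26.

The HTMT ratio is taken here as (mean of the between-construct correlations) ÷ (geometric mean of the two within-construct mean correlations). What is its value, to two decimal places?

Mean heterotrait r = 1.80/6 = 0.3000.
Mean within-PS = 0.74/1 = 0.7400; mean within-PC = 2.24/3 = 0.7467.
Geometric mean = √(0.7400 × 0.7467) = 0.7433.
HTMT = 0.3000 / 0.7433 = 0.40.

0.40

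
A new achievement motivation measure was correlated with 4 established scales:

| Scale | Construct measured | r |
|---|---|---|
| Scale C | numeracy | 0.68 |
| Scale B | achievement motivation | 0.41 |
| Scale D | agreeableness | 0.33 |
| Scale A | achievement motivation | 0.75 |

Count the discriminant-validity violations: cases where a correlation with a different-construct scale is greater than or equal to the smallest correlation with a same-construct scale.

1

Convergent (same construct = achievement motivation): Scale B, Scale A.
Smallest convergent = 0.41. Discriminant values: 0.68, 0.33; count ≥ 0.41 → 1.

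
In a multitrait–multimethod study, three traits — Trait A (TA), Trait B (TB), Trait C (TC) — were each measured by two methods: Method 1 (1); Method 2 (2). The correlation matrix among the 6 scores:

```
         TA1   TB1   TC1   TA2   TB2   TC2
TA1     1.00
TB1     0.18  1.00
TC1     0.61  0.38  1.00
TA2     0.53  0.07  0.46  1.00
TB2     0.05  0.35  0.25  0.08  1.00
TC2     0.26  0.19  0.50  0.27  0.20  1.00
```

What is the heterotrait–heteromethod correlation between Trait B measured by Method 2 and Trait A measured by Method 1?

Different traits and methods: r(TB2, TA1) = 0.05.

0.05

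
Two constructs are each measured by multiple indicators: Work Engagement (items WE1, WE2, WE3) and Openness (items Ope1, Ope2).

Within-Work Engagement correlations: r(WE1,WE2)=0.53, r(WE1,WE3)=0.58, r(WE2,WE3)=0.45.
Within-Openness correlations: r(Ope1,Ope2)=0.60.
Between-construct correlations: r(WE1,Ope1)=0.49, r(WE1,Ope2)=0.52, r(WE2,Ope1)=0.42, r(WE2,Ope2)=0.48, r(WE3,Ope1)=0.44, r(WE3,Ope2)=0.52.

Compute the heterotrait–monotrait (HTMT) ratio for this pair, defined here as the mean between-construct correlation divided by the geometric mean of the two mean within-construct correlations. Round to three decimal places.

Between-construct mean = 2.87/6 = 0.4783.
Mean within-WE = 1.56/3 = 0.5200; mean within-Ope = 0.60/1 = 0.6000.
Geometric mean = √(0.5200 × 0.6000) = 0.5586.
HTMT = 0.4783 / 0.5586 = 0.856.

0.856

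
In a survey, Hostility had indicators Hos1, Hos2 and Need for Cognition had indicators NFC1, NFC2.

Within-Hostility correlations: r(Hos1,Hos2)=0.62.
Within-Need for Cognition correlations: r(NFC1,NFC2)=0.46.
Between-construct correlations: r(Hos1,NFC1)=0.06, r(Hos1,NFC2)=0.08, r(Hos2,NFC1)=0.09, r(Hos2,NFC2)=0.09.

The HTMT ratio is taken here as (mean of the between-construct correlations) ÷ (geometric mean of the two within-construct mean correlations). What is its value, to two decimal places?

0.15

Mean between = 0.32/4 = 0.0800.
Mean within-Hos = 0.62/1 = 0.6200; mean within-NFC = 0.46/1 = 0.4600.
Geometric mean = √(0.6200 × 0.4600) = 0.5340.
HTMT = 0.0800 / 0.5340 = 0.15.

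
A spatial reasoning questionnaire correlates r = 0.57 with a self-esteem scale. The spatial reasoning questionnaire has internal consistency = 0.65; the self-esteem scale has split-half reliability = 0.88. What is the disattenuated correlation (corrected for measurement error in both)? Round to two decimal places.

r_true = r_obs / √(r_xx · r_yy) = 0.57 / √(0.65 × 0.88) = 0.57 / √0.5720 = 0.57 / 0.7563 ≈ 0.75.

0.75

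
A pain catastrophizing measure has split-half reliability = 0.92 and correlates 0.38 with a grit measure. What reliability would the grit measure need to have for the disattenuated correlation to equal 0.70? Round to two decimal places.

0.32

r_true = r_obs / √(r_xx · r_yy) ⇒ 0.70 = 0.38 / √(0.92 · r_yy).
√(0.92 · r_yy) = 0.38 / 0.70 = 0.5429; 0.92 · r_yy = 0.2947; r_yy = 0.2947 / 0.92 ≈ 0.32.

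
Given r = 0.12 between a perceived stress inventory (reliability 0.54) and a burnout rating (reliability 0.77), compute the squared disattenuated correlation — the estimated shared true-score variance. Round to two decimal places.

0.03

Disattenuated r = 0.12 / √(0.54 × 0.77) = 0.12 / 0.6448 = 0.1861.
Shared true-score variance = 0.1861² = 0.0346 ≈ 0.03.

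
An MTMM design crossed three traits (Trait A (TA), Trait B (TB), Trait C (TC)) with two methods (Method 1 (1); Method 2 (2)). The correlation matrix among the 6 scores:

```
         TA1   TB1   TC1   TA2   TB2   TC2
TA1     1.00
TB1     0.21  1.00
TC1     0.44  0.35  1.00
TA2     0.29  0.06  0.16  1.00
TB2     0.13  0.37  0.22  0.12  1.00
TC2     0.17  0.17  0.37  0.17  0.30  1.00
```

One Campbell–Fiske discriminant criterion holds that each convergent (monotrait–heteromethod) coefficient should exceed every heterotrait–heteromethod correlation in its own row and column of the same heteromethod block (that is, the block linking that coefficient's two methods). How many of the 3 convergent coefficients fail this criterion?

0

Each convergent coefficient versus the relevant comparison correlations:
TA (methods 1·2): 0.29 vs {0.13, 0.06, 0.17, 0.16} → pass.
TB (methods 1·2): 0.37 vs {0.06, 0.13, 0.17, 0.22} → pass.
TC (methods 1·2): 0.37 vs {0.16, 0.17, 0.22, 0.17} → pass.
0 of 3 fail.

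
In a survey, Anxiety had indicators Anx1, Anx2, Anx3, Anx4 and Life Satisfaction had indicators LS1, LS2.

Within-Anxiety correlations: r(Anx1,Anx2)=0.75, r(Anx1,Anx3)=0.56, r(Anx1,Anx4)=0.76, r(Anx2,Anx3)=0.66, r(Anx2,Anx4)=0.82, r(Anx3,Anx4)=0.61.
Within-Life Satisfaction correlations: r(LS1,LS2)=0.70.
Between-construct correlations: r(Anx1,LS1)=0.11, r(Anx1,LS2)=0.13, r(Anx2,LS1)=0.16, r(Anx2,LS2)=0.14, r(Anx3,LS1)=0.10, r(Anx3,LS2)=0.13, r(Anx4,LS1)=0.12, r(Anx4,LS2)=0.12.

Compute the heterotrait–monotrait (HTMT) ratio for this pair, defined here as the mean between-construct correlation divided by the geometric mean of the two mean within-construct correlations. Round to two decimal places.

Between-construct mean = 1.01/8 = 0.1263.
Mean within-Anx = 4.16/6 = 0.6933; mean within-LS = 0.70/1 = 0.7000.
Geometric mean = √(0.6933 × 0.7000) = 0.6966.
HTMT = 0.1263 / 0.6966 = 0.18.

0.18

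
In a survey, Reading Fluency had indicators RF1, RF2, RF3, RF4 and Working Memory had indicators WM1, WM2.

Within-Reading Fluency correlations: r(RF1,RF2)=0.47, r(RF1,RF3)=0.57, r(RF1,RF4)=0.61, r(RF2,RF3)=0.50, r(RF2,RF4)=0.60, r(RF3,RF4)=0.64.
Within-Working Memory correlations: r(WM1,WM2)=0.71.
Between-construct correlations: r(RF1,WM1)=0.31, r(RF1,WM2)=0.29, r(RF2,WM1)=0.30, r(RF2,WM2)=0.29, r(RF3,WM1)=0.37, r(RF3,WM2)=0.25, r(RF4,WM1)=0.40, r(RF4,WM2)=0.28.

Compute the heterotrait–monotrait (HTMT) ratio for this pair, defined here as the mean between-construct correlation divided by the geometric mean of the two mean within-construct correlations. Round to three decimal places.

Mean heterotrait r = 2.49/8 = 0.3113.
Mean within-RF = 3.39/6 = 0.5650; mean within-WM = 0.71/1 = 0.7100.
Geometric mean = √(0.5650 × 0.7100) = 0.6334.
HTMT = 0.3113 / 0.6334 = 0.491.

0.491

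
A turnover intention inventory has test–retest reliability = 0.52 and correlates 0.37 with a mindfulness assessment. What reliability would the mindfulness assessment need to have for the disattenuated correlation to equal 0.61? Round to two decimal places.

r_true = r_obs / √(r_xx · r_yy) ⇒ 0.61 = 0.37 / √(0.52 · r_yy).
√(0.52 · r_yy) = 0.37 / 0.61 = 0.6066; 0.52 · r_yy = 0.3680; r_yy = 0.3680 / 0.52 ≈ 0.71.

0.71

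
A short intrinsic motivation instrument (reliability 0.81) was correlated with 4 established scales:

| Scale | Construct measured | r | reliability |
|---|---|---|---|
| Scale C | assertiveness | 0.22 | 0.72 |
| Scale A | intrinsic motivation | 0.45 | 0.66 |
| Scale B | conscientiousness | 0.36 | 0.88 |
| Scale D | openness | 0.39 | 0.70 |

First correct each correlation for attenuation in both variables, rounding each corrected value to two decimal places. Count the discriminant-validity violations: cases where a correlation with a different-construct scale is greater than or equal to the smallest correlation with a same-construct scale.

0

Disattenuated r (r / √(r_scale · r_new)):
  Scale C (disc): 0.22 / √(0.72·0.81) = 0.29
  Scale A (conv): 0.45 / √(0.66·0.81) = 0.62
  Scale B (disc): 0.36 / √(0.88·0.81) = 0.43
  Scale D (disc): 0.39 / √(0.70·0.81) = 0.52
Smallest convergent = 0.62. Discriminant values: 0.29, 0.43, 0.52; count ≥ 0.62 → 0.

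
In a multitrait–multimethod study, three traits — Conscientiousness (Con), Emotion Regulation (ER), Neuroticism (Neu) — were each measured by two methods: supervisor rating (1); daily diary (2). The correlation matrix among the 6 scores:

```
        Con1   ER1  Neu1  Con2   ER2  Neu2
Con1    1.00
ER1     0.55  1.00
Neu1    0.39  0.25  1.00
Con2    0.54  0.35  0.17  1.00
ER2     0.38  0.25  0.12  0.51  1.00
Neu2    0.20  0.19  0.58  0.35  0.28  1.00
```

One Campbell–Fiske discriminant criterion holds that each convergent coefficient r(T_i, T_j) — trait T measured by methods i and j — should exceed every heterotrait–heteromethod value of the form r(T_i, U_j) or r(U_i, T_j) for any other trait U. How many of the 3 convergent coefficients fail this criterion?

1

Checking each validity diagonal entry against its comparison values:
Con (methods 1·2): 0.54 vs {0.38, 0.35, 0.20, 0.17} → pass.
ER (methods 1·2): 0.25 vs {0.35, 0.38, 0.19, 0.12} → fail.
Neu (methods 1·2): 0.58 vs {0.17, 0.20, 0.12, 0.19} → pass.
1 of 3 fail.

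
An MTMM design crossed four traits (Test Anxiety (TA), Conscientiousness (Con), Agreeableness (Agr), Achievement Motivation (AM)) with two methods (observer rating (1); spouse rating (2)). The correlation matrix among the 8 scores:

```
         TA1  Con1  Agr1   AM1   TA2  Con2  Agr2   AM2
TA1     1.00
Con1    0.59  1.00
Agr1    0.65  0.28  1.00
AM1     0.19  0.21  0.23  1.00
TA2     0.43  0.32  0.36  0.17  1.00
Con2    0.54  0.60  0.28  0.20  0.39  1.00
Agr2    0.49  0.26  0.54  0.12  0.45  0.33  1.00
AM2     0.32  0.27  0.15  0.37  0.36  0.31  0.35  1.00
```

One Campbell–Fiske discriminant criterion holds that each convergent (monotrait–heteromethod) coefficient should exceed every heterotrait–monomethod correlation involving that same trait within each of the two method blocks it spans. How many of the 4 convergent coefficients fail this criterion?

2

Checking each validity diagonal entry against its comparison values:
TA (methods 1·2): 0.43 vs {0.59, 0.39, 0.65, 0.45, 0.19, 0.36} → fail.
Con (methods 1·2): 0.60 vs {0.59, 0.39, 0.28, 0.33, 0.21, 0.31} → pass.
Agr (methods 1·2): 0.54 vs {0.65, 0.45, 0.28, 0.33, 0.23, 0.35} → fail.
AM (methods 1·2): 0.37 vs {0.19, 0.36, 0.21, 0.31, 0.23, 0.35} → pass.
2 of 4 fail.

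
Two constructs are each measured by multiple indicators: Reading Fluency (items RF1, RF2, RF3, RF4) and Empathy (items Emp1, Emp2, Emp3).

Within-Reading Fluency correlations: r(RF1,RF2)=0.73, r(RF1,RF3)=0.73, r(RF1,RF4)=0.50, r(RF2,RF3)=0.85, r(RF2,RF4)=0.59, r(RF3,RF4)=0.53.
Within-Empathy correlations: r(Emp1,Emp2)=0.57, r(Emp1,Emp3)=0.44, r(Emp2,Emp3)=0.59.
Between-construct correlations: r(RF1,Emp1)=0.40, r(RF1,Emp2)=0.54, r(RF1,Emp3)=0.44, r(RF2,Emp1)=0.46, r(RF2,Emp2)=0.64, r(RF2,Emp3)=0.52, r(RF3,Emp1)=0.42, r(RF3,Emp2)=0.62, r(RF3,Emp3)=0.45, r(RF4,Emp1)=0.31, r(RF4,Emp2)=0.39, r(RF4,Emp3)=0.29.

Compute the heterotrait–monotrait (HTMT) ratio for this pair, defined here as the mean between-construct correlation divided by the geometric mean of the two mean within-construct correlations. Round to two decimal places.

0.77

Between-construct mean = 5.48/12 = 0.4567.
Mean within-RF = 3.93/6 = 0.6550; mean within-Emp = 1.60/3 = 0.5333.
Geometric mean = √(0.6550 × 0.5333) = 0.5910.
HTMT = 0.4567 / 0.5910 = 0.77.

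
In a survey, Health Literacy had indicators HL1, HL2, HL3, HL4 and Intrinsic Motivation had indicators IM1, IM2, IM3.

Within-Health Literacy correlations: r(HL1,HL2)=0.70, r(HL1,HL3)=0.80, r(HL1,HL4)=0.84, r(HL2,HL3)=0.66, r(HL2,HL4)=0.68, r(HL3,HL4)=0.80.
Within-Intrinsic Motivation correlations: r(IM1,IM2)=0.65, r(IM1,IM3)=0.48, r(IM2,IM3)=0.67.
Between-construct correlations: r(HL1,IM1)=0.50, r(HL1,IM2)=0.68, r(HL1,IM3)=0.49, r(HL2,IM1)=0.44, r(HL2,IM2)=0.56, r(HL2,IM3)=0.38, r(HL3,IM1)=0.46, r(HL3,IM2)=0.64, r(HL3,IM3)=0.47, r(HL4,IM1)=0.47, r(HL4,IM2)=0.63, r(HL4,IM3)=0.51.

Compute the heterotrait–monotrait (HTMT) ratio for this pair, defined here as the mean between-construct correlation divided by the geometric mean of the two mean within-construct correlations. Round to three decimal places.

0.776

Between-construct mean = 6.23/12 = 0.5192.
Mean within-HL = 4.48/6 = 0.7467; mean within-IM = 1.80/3 = 0.6000.
Geometric mean = √(0.7467 × 0.6000) = 0.6693.
HTMT = 0.5192 / 0.6693 = 0.776.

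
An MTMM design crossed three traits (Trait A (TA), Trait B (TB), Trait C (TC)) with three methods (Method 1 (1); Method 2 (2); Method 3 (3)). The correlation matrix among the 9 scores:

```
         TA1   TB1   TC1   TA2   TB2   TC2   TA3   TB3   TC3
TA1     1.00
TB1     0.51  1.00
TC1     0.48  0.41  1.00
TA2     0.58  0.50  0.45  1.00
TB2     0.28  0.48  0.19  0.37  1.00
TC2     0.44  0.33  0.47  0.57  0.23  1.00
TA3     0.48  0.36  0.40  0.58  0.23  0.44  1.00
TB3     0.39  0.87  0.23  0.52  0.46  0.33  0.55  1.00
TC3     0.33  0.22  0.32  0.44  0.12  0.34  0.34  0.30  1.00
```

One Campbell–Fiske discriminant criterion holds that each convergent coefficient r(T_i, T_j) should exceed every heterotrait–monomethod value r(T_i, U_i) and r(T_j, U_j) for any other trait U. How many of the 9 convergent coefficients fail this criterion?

Convergent coefficients and their comparison sets:
TA (methods 1·2): 0.58 vs {0.51, 0.37, 0.48, 0.57} → pass.
TA (methods 1·3): 0.48 vs {0.51, 0.55, 0.48, 0.34} → fail.
TA (methods 2·3): 0.58 vs {0.37, 0.55, 0.57, 0.34} → pass.
TB (methods 1·2): 0.48 vs {0.51, 0.37, 0.41, 0.23} → fail.
TB (methods 1·3): 0.87 vs {0.51, 0.55, 0.41, 0.30} → pass.
TB (methods 2·3): 0.46 vs {0.37, 0.55, 0.23, 0.30} → fail.
TC (methods 1·2): 0.47 vs {0.48, 0.57, 0.41, 0.23} → fail.
TC (methods 1·3): 0.32 vs {0.48, 0.34, 0.41, 0.30} → fail.
TC (methods 2·3): 0.34 vs {0.57, 0.34, 0.23, 0.30} → fail.
6 of 9 fail.

6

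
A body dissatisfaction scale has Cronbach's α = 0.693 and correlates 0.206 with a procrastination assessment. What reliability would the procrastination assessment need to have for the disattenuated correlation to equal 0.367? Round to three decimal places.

r_true = r_obs / √(r_xx · r_yy) ⇒ 0.367 = 0.206 / √(0.693 · r_yy).
√(0.693 · r_yy) = 0.206 / 0.367 = 0.5613; 0.693 · r_yy = 0.3151; r_yy = 0.3151 / 0.693 ≈ 0.455.

0.455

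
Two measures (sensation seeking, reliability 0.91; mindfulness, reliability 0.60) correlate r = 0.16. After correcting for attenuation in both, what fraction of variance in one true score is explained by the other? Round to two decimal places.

0.05

Disattenuated r = 0.16 / √(0.91 × 0.60) = 0.16 / 0.7389 = 0.2165.
Shared true-score variance = 0.2165² = 0.0469 ≈ 0.05.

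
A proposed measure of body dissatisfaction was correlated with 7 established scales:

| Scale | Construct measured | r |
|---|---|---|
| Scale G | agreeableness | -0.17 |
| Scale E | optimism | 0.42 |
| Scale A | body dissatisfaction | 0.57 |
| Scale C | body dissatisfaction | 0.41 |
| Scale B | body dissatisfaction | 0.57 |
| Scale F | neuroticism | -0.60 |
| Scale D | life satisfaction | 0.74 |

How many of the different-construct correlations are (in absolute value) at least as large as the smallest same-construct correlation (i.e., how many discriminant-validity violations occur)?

Convergent (same construct = body dissatisfaction): Scale A, Scale C, Scale B.
Smallest convergent = 0.41. Discriminant |r|: 0.17, 0.42, 0.60, 0.74; count ≥ 0.41 → 3.

3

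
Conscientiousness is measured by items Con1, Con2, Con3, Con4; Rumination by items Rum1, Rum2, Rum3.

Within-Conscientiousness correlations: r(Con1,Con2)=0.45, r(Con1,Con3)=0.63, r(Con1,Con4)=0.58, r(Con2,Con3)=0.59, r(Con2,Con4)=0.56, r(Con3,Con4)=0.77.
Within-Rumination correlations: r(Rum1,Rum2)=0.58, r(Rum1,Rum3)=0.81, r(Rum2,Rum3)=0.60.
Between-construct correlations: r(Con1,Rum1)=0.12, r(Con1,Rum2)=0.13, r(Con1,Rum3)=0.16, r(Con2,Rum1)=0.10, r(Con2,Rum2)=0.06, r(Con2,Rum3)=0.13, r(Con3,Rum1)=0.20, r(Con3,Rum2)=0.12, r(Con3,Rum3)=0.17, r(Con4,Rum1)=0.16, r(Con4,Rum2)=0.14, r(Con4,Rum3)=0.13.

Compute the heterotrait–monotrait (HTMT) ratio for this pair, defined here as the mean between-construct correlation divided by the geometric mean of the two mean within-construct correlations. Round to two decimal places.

0.21

Mean heterotrait r = 1.62/12 = 0.1350.
Mean within-Con = 3.58/6 = 0.5967; mean within-Rum = 1.99/3 = 0.6633.
Geometric mean = √(0.5967 × 0.6633) = 0.6291.
HTMT = 0.1350 / 0.6291 = 0.21.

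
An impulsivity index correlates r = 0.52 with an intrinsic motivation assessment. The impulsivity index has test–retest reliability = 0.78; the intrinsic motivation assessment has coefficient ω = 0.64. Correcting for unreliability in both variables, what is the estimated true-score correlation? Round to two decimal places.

0.74

r_true = r_obs / √(r_xx · r_yy) = 0.52 / √(0.78 × 0.64) = 0.52 / √0.4992 = 0.52 / 0.7065 ≈ 0.74.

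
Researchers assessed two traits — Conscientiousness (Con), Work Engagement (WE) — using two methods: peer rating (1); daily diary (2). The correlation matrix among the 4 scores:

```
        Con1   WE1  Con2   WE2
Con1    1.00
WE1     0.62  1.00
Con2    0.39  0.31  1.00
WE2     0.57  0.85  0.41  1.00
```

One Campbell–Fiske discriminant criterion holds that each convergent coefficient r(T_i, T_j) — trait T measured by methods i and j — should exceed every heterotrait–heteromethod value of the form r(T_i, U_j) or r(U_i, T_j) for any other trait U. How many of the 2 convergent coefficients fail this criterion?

1

Convergent coefficients and their comparison sets:
Con (methods 1·2): 0.39 vs {0.57, 0.31} → fail.
WE (methods 1·2): 0.85 vs {0.31, 0.57} → pass.
1 of 2 fail.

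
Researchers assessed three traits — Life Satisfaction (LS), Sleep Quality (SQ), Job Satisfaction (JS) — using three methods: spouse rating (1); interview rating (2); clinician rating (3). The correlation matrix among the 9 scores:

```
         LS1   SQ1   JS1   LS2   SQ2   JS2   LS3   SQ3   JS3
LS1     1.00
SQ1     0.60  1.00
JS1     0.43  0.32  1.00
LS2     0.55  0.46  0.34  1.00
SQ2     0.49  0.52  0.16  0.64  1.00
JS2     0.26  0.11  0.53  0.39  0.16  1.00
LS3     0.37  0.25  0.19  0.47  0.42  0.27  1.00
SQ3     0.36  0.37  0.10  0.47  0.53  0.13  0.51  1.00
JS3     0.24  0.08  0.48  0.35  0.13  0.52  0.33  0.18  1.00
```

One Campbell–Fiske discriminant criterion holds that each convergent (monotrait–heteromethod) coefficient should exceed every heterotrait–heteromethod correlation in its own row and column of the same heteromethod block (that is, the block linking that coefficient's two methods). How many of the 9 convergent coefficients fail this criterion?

1

Checking each validity diagonal entry against its comparison values:
LS (methods 1·2): 0.55 vs {0.49, 0.46, 0.26, 0.34} → pass.
LS (methods 1·3): 0.37 vs {0.36, 0.25, 0.24, 0.19} → pass.
LS (methods 2·3): 0.47 vs {0.47, 0.42, 0.35, 0.27} → fail.
SQ (methods 1·2): 0.52 vs {0.46, 0.49, 0.11, 0.16} → pass.
SQ (methods 1·3): 0.37 vs {0.25, 0.36, 0.08, 0.10} → pass.
SQ (methods 2·3): 0.53 vs {0.42, 0.47, 0.13, 0.13} → pass.
JS (methods 1·2): 0.53 vs {0.34, 0.26, 0.16, 0.11} → pass.
JS (methods 1·3): 0.48 vs {0.19, 0.24, 0.10, 0.08} → pass.
JS (methods 2·3): 0.52 vs {0.27, 0.35, 0.13, 0.13} → pass.
1 of 9 fail.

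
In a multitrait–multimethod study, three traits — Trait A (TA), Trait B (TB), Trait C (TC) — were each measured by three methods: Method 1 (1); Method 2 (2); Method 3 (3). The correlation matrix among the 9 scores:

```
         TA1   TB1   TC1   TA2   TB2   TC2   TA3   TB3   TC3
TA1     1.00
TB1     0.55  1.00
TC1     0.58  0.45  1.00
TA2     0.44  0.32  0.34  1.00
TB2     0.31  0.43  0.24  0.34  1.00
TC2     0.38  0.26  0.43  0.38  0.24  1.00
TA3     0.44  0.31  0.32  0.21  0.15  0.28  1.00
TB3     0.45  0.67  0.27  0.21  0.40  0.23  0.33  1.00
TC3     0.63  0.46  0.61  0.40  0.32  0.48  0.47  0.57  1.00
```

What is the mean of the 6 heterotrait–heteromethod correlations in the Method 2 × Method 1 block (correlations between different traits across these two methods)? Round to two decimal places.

HTHM values (method 2 × method 1): 0.32, 0.34, 0.31, 0.24, 0.38, 0.26; mean = 1.85/6 = 0.31.

0.31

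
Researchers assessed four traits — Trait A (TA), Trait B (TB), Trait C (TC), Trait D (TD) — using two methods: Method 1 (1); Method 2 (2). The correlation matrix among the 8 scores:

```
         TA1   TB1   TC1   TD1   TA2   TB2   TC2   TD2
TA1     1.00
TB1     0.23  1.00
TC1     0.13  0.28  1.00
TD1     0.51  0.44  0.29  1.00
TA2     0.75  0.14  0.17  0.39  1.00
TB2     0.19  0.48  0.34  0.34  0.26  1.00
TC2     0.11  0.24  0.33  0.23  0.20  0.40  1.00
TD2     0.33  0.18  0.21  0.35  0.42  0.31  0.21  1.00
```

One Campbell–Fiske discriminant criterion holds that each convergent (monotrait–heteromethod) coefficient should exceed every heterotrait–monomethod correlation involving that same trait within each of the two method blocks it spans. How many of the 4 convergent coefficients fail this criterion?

Convergent coefficients and their comparison sets:
TA (methods 1·2): 0.75 vs {0.23, 0.26, 0.13, 0.20, 0.51, 0.42} → pass.
TB (methods 1·2): 0.48 vs {0.23, 0.26, 0.28, 0.40, 0.44, 0.31} → pass.
TC (methods 1·2): 0.33 vs {0.13, 0.20, 0.28, 0.40, 0.29, 0.21} → fail.
TD (methods 1·2): 0.35 vs {0.51, 0.42, 0.44, 0.31, 0.29, 0.21} → fail.
2 of 4 fail.

2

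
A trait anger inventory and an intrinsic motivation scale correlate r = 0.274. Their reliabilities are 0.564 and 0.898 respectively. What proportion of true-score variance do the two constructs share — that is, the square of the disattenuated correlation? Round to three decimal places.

0.148

Disattenuated r = 0.274 / √(0.564 × 0.898) = 0.274 / 0.7117 = 0.3850.
Shared true-score variance = 0.3850² = 0.1482 ≈ 0.148.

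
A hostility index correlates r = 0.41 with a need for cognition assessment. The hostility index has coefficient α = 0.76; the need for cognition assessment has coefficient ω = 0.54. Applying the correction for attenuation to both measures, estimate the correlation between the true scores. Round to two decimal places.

r_true = r_obs / √(r_xx · r_yy) = 0.41 / √(0.76 × 0.54) = 0.41 / √0.4104 = 0.41 / 0.6406 ≈ 0.64.

0.64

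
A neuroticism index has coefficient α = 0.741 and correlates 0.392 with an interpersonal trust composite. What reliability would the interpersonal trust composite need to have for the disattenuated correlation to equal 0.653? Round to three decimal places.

r_true = r_obs / √(r_xx · r_yy) ⇒ 0.653 = 0.392 / √(0.741 · r_yy).
√(0.741 · r_yy) = 0.392 / 0.653 = 0.6003; 0.741 · r_yy = 0.3604; r_yy = 0.3604 / 0.741 ≈ 0.486.

0.486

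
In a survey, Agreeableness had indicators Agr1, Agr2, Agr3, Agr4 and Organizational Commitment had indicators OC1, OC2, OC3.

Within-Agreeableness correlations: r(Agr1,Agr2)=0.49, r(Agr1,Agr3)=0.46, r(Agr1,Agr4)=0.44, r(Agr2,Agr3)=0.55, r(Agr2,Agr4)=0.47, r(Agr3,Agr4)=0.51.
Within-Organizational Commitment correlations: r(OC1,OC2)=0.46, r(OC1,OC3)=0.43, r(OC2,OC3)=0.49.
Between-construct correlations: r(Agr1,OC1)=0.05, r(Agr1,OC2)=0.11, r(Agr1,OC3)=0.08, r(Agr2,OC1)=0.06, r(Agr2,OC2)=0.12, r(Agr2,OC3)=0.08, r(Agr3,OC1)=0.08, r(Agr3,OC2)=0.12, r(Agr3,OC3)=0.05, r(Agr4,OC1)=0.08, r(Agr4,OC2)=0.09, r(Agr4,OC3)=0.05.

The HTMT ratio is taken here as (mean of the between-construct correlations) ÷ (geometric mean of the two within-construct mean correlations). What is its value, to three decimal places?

0.171

Between-construct mean = 0.97/12 = 0.0808.
Mean within-Agr = 2.92/6 = 0.4867; mean within-OC = 1.38/3 = 0.4600.
Geometric mean = √(0.4867 × 0.4600) = 0.4732.
HTMT = 0.0808 / 0.4732 = 0.171.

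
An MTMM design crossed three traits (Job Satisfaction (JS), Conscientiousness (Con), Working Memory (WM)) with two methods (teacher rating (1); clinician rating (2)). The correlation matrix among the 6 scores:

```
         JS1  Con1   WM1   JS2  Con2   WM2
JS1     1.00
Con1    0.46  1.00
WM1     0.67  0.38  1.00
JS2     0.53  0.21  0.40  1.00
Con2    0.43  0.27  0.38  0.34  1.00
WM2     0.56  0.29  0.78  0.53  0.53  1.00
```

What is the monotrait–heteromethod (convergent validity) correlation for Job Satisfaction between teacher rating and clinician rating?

Same trait (JS), different methods: r(JS1, JS2) = 0.53.

0.53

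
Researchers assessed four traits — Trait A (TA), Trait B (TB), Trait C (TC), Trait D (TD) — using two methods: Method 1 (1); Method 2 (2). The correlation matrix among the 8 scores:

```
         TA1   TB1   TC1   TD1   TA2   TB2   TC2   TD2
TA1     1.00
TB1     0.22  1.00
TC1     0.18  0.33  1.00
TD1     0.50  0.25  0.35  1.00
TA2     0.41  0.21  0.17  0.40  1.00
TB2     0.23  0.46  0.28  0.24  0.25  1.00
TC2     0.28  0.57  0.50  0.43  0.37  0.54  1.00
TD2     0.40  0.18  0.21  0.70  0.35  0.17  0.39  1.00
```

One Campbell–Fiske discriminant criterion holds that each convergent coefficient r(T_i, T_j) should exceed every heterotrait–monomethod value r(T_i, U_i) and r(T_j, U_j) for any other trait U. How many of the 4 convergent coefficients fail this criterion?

Convergent coefficients and their comparison sets:
TA (methods 1·2): 0.41 vs {0.22, 0.25, 0.18, 0.37, 0.50, 0.35} → fail.
TB (methods 1·2): 0.46 vs {0.22, 0.25, 0.33, 0.54, 0.25, 0.17} → fail.
TC (methods 1·2): 0.50 vs {0.18, 0.37, 0.33, 0.54, 0.35, 0.39} → fail.
TD (methods 1·2): 0.70 vs {0.50, 0.35, 0.25, 0.17, 0.35, 0.39} → pass.
3 of 4 fail.

3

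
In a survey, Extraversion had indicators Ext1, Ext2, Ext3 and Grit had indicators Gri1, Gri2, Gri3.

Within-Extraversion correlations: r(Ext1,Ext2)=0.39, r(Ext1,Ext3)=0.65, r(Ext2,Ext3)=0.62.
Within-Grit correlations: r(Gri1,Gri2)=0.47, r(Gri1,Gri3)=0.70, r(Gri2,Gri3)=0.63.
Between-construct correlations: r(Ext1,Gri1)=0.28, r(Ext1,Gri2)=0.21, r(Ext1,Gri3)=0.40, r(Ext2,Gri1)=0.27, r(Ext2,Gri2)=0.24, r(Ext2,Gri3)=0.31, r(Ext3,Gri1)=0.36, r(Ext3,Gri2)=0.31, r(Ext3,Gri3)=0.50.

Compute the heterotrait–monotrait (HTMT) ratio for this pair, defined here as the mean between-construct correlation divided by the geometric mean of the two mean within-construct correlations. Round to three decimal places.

Mean between = 2.88/9 = 0.3200.
Mean within-Ext = 1.66/3 = 0.5533; mean within-Gri = 1.80/3 = 0.6000.
Geometric mean = √(0.5533 × 0.6000) = 0.5762.
HTMT = 0.3200 / 0.5762 = 0.555.

0.555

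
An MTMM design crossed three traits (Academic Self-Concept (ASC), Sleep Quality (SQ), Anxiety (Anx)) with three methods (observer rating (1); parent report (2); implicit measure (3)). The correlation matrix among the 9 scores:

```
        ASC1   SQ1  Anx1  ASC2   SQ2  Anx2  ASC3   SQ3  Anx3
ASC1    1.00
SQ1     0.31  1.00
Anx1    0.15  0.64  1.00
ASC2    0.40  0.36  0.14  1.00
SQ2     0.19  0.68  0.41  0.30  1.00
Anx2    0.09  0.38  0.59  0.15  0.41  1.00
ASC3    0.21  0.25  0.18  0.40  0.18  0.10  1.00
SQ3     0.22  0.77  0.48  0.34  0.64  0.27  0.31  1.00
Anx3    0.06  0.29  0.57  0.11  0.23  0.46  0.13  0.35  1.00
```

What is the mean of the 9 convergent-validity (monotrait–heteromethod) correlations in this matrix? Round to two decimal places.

0.52

Convergent values: 0.40, 0.21, 0.40, 0.68, 0.77, 0.64, 0.59, 0.57, 0.46; mean = 4.72/9 = 0.52.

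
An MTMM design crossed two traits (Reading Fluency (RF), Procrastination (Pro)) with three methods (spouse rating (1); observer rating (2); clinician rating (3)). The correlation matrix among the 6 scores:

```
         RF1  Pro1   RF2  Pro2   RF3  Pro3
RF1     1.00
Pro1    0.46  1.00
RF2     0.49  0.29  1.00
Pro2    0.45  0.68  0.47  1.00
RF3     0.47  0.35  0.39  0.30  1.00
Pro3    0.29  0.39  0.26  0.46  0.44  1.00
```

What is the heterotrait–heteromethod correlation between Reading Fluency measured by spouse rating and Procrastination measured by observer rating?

Different traits and methods: r(RF1, Pro2) = 0.45.

0.45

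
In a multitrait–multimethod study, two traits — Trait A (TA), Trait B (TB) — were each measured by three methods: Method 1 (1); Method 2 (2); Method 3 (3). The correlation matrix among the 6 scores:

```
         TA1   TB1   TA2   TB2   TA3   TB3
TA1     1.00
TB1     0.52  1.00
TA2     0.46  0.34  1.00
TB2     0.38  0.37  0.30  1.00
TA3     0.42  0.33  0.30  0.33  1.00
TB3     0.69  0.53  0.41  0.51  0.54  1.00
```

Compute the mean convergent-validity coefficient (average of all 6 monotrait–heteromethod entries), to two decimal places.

0.43

Convergent values: 0.46, 0.42, 0.30, 0.37, 0.53, 0.51; mean = 2.59/6 = 0.43.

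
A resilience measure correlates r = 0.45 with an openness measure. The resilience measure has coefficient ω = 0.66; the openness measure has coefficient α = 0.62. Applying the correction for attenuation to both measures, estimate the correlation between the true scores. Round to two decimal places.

0.70

r_true = r_obs / √(r_xx · r_yy) = 0.45 / √(0.66 × 0.62) = 0.45 / √0.4092 = 0.45 / 0.6397 ≈ 0.70.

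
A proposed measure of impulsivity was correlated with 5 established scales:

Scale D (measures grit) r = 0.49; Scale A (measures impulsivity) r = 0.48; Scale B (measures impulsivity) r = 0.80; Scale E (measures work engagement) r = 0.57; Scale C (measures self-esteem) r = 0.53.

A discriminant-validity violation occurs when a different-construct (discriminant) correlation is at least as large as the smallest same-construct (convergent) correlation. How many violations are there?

Convergent (same construct = impulsivity): Scale A, Scale B.
Smallest convergent = 0.48. Discriminant values: 0.49, 0.57, 0.53; count ≥ 0.48 → 3.

3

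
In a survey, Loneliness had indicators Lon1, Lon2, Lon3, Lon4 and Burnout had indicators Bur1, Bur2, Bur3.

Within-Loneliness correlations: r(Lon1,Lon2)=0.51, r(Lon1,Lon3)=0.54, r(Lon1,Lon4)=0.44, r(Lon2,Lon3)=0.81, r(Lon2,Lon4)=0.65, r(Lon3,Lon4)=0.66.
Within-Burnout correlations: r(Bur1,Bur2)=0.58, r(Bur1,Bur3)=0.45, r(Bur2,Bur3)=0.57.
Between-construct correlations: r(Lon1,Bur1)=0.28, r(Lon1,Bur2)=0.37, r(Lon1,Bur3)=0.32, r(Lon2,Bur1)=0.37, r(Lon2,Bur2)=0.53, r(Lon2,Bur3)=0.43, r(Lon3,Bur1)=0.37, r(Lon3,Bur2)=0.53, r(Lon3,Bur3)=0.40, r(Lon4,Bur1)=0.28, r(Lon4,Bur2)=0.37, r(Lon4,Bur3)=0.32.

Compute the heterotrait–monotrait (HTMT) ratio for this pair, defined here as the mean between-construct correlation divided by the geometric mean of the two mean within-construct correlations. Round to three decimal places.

0.672

Mean between = 4.57/12 = 0.3808.
Mean within-Lon = 3.61/6 = 0.6017; mean within-Bur = 1.60/3 = 0.5333.
Geometric mean = √(0.6017 × 0.5333) = 0.5665.
HTMT = 0.3808 / 0.5665 = 0.672.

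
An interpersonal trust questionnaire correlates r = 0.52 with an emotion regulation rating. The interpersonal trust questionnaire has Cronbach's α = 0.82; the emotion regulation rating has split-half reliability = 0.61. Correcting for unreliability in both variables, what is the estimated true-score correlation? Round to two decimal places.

r_true = r_obs / √(r_xx · r_yy) = 0.52 / √(0.82 × 0.61) = 0.52 / √0.5002 = 0.52 / 0.7072 ≈ 0.74.

0.74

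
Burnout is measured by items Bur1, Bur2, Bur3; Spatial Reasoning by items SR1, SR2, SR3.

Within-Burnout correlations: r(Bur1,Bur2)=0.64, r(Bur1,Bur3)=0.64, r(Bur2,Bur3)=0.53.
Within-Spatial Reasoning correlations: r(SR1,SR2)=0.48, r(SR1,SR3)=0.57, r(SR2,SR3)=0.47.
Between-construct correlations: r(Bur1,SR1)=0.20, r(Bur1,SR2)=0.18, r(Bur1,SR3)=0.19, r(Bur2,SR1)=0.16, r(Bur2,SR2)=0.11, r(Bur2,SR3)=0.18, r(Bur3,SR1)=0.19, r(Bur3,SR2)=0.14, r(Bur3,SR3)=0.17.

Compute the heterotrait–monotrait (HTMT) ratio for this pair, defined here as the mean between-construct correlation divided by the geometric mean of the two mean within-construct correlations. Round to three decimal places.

0.305

Mean between = 1.52/9 = 0.1689.
Mean within-Bur = 1.81/3 = 0.6033; mean within-SR = 1.52/3 = 0.5067.
Geometric mean = √(0.6033 × 0.5067) = 0.5529.
HTMT = 0.1689 / 0.5529 = 0.305.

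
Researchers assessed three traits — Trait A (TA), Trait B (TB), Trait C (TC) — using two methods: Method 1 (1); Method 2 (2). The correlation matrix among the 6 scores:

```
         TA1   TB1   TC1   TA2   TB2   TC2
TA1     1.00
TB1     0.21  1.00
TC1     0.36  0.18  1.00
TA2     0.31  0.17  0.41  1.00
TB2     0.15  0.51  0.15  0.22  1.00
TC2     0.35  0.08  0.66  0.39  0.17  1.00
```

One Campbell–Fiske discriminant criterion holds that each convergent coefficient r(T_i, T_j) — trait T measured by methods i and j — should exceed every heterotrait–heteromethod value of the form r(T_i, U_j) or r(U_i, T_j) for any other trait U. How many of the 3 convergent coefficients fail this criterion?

Each convergent coefficient versus the relevant comparison correlations:
TA (methods 1·2): 0.31 vs {0.15, 0.17, 0.35, 0.41} → fail.
TB (methods 1·2): 0.51 vs {0.17, 0.15, 0.08, 0.15} → pass.
TC (methods 1·2): 0.66 vs {0.41, 0.35, 0.15, 0.08} → pass.
1 of 3 fail.

1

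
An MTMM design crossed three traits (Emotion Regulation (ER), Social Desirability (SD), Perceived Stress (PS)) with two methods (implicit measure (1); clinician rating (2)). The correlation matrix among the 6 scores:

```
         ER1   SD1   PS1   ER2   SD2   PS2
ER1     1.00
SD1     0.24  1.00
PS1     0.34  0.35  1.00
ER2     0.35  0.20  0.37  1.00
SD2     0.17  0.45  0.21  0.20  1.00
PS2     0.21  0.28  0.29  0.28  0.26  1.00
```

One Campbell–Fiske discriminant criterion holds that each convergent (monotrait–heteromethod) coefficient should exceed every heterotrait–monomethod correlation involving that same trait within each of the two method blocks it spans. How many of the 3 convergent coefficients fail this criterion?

Convergent coefficients and their comparison sets:
ER (methods 1·2): 0.35 vs {0.24, 0.20, 0.34, 0.28} → pass.
SD (methods 1·2): 0.45 vs {0.24, 0.20, 0.35, 0.26} → pass.
PS (methods 1·2): 0.29 vs {0.34, 0.28, 0.35, 0.26} → fail.
1 of 3 fail.

1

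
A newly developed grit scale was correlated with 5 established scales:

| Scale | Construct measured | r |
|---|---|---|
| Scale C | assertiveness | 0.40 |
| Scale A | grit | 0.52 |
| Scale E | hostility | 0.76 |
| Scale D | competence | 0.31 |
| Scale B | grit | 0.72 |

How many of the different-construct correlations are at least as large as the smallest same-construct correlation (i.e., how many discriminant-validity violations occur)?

1

Convergent (same construct = grit): Scale A, Scale B.
Smallest convergent = 0.52. Discriminant values: 0.40, 0.76, 0.31; count ≥ 0.52 → 1.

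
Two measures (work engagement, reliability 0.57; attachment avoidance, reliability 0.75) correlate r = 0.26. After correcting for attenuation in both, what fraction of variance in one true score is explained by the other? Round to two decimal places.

Disattenuated r = 0.26 / √(0.57 × 0.75) = 0.26 / 0.6538 = 0.3977.
Shared true-score variance = 0.3977² = 0.1582 ≈ 0.16.

0.16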